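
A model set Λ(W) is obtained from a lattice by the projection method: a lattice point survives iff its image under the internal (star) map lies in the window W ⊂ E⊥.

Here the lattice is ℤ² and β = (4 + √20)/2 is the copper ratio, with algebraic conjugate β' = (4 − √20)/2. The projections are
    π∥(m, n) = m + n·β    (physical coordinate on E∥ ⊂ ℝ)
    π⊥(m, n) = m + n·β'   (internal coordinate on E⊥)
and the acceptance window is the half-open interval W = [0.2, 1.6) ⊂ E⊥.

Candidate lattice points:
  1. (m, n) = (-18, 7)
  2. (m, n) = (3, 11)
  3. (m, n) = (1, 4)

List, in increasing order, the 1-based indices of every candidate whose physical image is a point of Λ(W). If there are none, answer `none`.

β' = (4−√20)/2 ≈ -0.2361.
[1] lift (-18,7): star map gives -19.6525; window check 0.2 ≤ -19.6525 < 1.6 is false → out
[2] lift (3,11): star map gives 0.4033; window check 0.2 ≤ 0.4033 < 1.6 is true → IN Λ
[3] lift (1,4): star map gives 0.0557; window check 0.2 ≤ 0.0557 < 1.6 is false → out

2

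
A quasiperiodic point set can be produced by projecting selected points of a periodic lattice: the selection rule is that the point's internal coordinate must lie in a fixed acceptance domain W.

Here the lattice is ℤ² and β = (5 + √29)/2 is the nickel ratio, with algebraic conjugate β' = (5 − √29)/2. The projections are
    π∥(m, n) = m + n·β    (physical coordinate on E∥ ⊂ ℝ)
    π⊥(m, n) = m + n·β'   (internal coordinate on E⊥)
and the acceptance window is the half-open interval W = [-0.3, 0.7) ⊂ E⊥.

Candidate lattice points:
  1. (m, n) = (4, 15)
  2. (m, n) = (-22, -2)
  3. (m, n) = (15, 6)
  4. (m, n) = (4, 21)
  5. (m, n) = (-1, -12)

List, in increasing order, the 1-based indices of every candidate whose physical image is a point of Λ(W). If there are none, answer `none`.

Numerically β ≈ 5.19258 and β' = −1/β ≈ -0.19258.
candidate 1: (m,n)=(4,15) → π∥ = 4+15·β ≈ 81.88874, π⊥ = 4+15·β' ≈ 1.11126 ∉ [-0.3, 0.7) ⇒ out
candidate 2: (m,n)=(-22,-2) → π∥ = -22-2·β ≈ -32.38516, π⊥ = -22-2·β' ≈ -21.61484 ∉ [-0.3, 0.7) ⇒ out
candidate 3: (m,n)=(15,6) → π∥ = 15+6·β ≈ 46.15549, π⊥ = 15+6·β' ≈ 13.84451 ∉ [-0.3, 0.7) ⇒ out
candidate 4: (m,n)=(4,21) → π∥ = 4+21·β ≈ 113.04423, π⊥ = 4+21·β' ≈ -0.04423 ∈ [-0.3, 0.7) ⇒ IN Λ
candidate 5: (m,n)=(-1,-12) → π∥ = -1-12·β ≈ -63.31099, π⊥ = -1-12·β' ≈ 1.31099 ∉ [-0.3, 0.7) ⇒ out

4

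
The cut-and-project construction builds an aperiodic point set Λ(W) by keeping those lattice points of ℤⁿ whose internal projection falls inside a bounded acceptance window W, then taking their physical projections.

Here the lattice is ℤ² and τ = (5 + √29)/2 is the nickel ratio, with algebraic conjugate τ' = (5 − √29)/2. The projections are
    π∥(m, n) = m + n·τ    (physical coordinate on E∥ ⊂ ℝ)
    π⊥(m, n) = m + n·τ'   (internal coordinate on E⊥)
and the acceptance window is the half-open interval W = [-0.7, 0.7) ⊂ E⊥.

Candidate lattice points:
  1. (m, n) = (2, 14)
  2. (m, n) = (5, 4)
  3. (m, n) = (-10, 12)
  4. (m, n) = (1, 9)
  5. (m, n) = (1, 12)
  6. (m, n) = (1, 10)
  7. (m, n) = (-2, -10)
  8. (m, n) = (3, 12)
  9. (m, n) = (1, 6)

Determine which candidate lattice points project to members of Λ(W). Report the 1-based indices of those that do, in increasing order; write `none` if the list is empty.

1, 7, 8, 9

τ' = (5−√29)/2 ≈ -0.19258.
[1] lift (2,14): star map gives -0.69615; window check -0.7 ≤ -0.69615 < 0.7 is true → IN Λ
[2] lift (5,4): star map gives 4.22967; window check -0.7 ≤ 4.22967 < 0.7 is false → out
[3] lift (-10,12): star map gives -12.31099; window check -0.7 ≤ -12.31099 < 0.7 is false → out
[4] lift (1,9): star map gives -0.73324; window check -0.7 ≤ -0.73324 < 0.7 is false → out
[5] lift (1,12): star map gives -1.31099; window check -0.7 ≤ -1.31099 < 0.7 is false → out
[6] lift (1,10): star map gives -0.92582; window check -0.7 ≤ -0.92582 < 0.7 is false → out
[7] lift (-2,-10): star map gives -0.07418; window check -0.7 ≤ -0.07418 < 0.7 is true → IN Λ
[8] lift (3,12): star map gives 0.68901; window check -0.7 ≤ 0.68901 < 0.7 is true → IN Λ
[9] lift (1,6): star map gives -0.15549; window check -0.7 ≤ -0.15549 < 0.7 is true → IN Λ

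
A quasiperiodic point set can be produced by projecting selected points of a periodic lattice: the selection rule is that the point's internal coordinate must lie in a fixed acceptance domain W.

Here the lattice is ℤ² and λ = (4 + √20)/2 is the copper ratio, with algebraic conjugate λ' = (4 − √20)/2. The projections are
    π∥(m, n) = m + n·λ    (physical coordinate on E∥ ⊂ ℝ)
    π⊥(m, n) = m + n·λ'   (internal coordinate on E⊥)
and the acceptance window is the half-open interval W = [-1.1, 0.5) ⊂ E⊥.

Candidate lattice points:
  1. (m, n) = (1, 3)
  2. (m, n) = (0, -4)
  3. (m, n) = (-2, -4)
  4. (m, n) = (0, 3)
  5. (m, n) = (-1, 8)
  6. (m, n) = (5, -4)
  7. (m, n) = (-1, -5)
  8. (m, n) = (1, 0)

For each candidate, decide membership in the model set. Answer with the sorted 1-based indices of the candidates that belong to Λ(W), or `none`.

1, 3, 4, 7

λ' = (4−√20)/2 ≈ -0.23607.
candidate 1: (m,n)=(1,3) → π∥ = 1+3·λ ≈ 13.70820, π⊥ = 1+3·λ' ≈ 0.29180 ∈ [-1.1, 0.5) ⇒ IN Λ
candidate 2: (m,n)=(0,-4) → π∥ = 0-4·λ ≈ -16.94427, π⊥ = 0-4·λ' ≈ 0.94427 ∉ [-1.1, 0.5) ⇒ out
candidate 3: (m,n)=(-2,-4) → π∥ = -2-4·λ ≈ -18.94427, π⊥ = -2-4·λ' ≈ -1.05573 ∈ [-1.1, 0.5) ⇒ IN Λ
candidate 4: (m,n)=(0,3) → π∥ = 0+3·λ ≈ 12.70820, π⊥ = 0+3·λ' ≈ -0.70820 ∈ [-1.1, 0.5) ⇒ IN Λ
candidate 5: (m,n)=(-1,8) → π∥ = -1+8·λ ≈ 32.88854, π⊥ = -1+8·λ' ≈ -2.88854 ∉ [-1.1, 0.5) ⇒ out
candidate 6: (m,n)=(5,-4) → π∥ = 5-4·λ ≈ -11.94427, π⊥ = 5-4·λ' ≈ 5.94427 ∉ [-1.1, 0.5) ⇒ out
candidate 7: (m,n)=(-1,-5) → π∥ = -1-5·λ ≈ -22.18034, π⊥ = -1-5·λ' ≈ 0.18034 ∈ [-1.1, 0.5) ⇒ IN Λ
candidate 8: (m,n)=(1,0) → π∥ = 1+0·λ ≈ 1.00000, π⊥ = 1+0·λ' ≈ 1.00000 ∉ [-1.1, 0.5) ⇒ out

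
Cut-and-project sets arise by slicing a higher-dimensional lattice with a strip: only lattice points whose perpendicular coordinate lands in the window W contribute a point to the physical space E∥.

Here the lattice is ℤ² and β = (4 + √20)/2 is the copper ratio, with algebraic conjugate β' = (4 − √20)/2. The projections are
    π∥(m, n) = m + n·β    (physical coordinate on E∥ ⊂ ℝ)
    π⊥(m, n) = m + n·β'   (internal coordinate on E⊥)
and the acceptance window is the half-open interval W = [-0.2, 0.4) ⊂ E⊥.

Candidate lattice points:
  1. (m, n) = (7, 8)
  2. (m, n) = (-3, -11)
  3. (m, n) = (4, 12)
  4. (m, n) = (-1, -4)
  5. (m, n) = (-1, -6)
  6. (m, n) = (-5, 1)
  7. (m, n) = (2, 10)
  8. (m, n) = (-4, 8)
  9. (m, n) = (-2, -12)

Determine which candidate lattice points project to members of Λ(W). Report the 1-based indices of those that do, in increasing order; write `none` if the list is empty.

β' = (4−√20)/2 ≈ -0.23607.
candidate 1: (m,n)=(7,8) → π∥ = 7+8·β ≈ 40.88854, π⊥ = 7+8·β' ≈ 5.11146 ∉ [-0.2, 0.4) ⇒ out
candidate 2: (m,n)=(-3,-11) → π∥ = -3-11·β ≈ -49.59675, π⊥ = -3-11·β' ≈ -0.40325 ∉ [-0.2, 0.4) ⇒ out
candidate 3: (m,n)=(4,12) → π∥ = 4+12·β ≈ 54.83282, π⊥ = 4+12·β' ≈ 1.16718 ∉ [-0.2, 0.4) ⇒ out
candidate 4: (m,n)=(-1,-4) → π∥ = -1-4·β ≈ -17.94427, π⊥ = -1-4·β' ≈ -0.05573 ∈ [-0.2, 0.4) ⇒ IN Λ
candidate 5: (m,n)=(-1,-6) → π∥ = -1-6·β ≈ -26.41641, π⊥ = -1-6·β' ≈ 0.41641 ∉ [-0.2, 0.4) ⇒ out
candidate 6: (m,n)=(-5,1) → π∥ = -5+1·β ≈ -0.76393, π⊥ = -5+1·β' ≈ -5.23607 ∉ [-0.2, 0.4) ⇒ out
candidate 7: (m,n)=(2,10) → π∥ = 2+10·β ≈ 44.36068, π⊥ = 2+10·β' ≈ -0.36068 ∉ [-0.2, 0.4) ⇒ out
candidate 8: (m,n)=(-4,8) → π∥ = -4+8·β ≈ 29.88854, π⊥ = -4+8·β' ≈ -5.88854 ∉ [-0.2, 0.4) ⇒ out
candidate 9: (m,n)=(-2,-12) → π∥ = -2-12·β ≈ -52.83282, π⊥ = -2-12·β' ≈ 0.83282 ∉ [-0.2, 0.4) ⇒ out

4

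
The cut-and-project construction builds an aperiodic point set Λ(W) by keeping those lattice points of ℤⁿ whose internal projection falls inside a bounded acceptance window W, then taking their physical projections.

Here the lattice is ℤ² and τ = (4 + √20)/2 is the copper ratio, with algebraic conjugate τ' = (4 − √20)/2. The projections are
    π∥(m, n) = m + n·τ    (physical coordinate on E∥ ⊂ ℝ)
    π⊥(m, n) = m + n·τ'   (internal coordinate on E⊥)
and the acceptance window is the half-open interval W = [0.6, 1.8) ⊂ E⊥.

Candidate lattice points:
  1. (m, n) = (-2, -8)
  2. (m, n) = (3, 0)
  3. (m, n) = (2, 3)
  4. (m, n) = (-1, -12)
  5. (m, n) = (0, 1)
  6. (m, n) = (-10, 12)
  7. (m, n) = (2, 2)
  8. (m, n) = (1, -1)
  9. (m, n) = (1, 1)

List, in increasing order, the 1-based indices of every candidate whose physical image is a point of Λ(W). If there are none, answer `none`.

Compute τ' = (4−√20)/2 = -0.23607, so π⊥(m,n) = m -0.23607·n.
[1] lift (-2,-8): star map gives -0.11146; window check 0.6 ≤ -0.11146 < 1.8 is false → out
[2] lift (3,0): star map gives 3.00000; window check 0.6 ≤ 3.00000 < 1.8 is false → out
[3] lift (2,3): star map gives 1.29180; window check 0.6 ≤ 1.29180 < 1.8 is true → IN Λ
[4] lift (-1,-12): star map gives 1.83282; window check 0.6 ≤ 1.83282 < 1.8 is false → out
[5] lift (0,1): star map gives -0.23607; window check 0.6 ≤ -0.23607 < 1.8 is false → out
[6] lift (-10,12): star map gives -12.83282; window check 0.6 ≤ -12.83282 < 1.8 is false → out
[7] lift (2,2): star map gives 1.52786; window check 0.6 ≤ 1.52786 < 1.8 is true → IN Λ
[8] lift (1,-1): star map gives 1.23607; window check 0.6 ≤ 1.23607 < 1.8 is true → IN Λ
[9] lift (1,1): star map gives 0.76393; window check 0.6 ≤ 0.76393 < 1.8 is true → IN Λ

3, 7, 8, 9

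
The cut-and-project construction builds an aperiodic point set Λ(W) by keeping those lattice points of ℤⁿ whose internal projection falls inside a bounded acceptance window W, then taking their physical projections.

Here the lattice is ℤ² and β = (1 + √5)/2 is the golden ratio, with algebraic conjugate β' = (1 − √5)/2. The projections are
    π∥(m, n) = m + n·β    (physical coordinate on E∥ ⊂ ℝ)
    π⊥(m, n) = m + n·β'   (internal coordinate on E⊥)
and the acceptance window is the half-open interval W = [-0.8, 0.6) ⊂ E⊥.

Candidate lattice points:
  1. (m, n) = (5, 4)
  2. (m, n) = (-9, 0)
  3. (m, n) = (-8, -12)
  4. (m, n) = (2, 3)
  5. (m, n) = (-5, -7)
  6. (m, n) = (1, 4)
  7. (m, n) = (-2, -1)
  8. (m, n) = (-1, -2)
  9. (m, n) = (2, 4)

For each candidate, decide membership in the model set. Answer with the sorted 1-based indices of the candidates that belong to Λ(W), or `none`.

Compute β' = (1−√5)/2 = -0.618034, so π⊥(m,n) = m -0.618034·n.
candidate 1: (m,n)=(5,4) → π∥ = 5+4·β ≈ 11.472136, π⊥ = 5+4·β' ≈ 2.527864 ∉ [-0.8, 0.6) ⇒ out
candidate 2: (m,n)=(-9,0) → π∥ = -9+0·β ≈ -9.000000, π⊥ = -9+0·β' ≈ -9.000000 ∉ [-0.8, 0.6) ⇒ out
candidate 3: (m,n)=(-8,-12) → π∥ = -8-12·β ≈ -27.416408, π⊥ = -8-12·β' ≈ -0.583592 ∈ [-0.8, 0.6) ⇒ IN Λ
candidate 4: (m,n)=(2,3) → π∥ = 2+3·β ≈ 6.854102, π⊥ = 2+3·β' ≈ 0.145898 ∈ [-0.8, 0.6) ⇒ IN Λ
candidate 5: (m,n)=(-5,-7) → π∥ = -5-7·β ≈ -16.326238, π⊥ = -5-7·β' ≈ -0.673762 ∈ [-0.8, 0.6) ⇒ IN Λ
candidate 6: (m,n)=(1,4) → π∥ = 1+4·β ≈ 7.472136, π⊥ = 1+4·β' ≈ -1.472136 ∉ [-0.8, 0.6) ⇒ out
candidate 7: (m,n)=(-2,-1) → π∥ = -2-1·β ≈ -3.618034, π⊥ = -2-1·β' ≈ -1.381966 ∉ [-0.8, 0.6) ⇒ out
candidate 8: (m,n)=(-1,-2) → π∥ = -1-2·β ≈ -4.236068, π⊥ = -1-2·β' ≈ 0.236068 ∈ [-0.8, 0.6) ⇒ IN Λ
candidate 9: (m,n)=(2,4) → π∥ = 2+4·β ≈ 8.472136, π⊥ = 2+4·β' ≈ -0.472136 ∈ [-0.8, 0.6) ⇒ IN Λ

3, 4, 5, 8, 9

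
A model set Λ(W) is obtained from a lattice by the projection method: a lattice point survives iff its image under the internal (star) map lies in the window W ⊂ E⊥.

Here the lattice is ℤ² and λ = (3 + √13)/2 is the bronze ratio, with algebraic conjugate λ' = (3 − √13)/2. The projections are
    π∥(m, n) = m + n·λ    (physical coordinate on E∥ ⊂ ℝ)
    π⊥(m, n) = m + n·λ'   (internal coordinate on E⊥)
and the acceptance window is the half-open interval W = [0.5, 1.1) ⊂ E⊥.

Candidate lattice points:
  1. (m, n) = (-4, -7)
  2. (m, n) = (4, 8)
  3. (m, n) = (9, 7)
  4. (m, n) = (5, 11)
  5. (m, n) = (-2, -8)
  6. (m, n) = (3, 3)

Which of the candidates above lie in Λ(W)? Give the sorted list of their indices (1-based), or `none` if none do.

Compute λ' = (3−√13)/2 = -0.3028, so π⊥(m,n) = m -0.3028·n.
[1] lift (-4,-7): star map gives -1.8806; window check 0.5 ≤ -1.8806 < 1.1 is false → out
[2] lift (4,8): star map gives 1.5778; window check 0.5 ≤ 1.5778 < 1.1 is false → out
[3] lift (9,7): star map gives 6.8806; window check 0.5 ≤ 6.8806 < 1.1 is false → out
[4] lift (5,11): star map gives 1.6695; window check 0.5 ≤ 1.6695 < 1.1 is false → out
[5] lift (-2,-8): star map gives 0.4222; window check 0.5 ≤ 0.4222 < 1.1 is false → out
[6] lift (3,3): star map gives 2.0917; window check 0.5 ≤ 2.0917 < 1.1 is false → out

none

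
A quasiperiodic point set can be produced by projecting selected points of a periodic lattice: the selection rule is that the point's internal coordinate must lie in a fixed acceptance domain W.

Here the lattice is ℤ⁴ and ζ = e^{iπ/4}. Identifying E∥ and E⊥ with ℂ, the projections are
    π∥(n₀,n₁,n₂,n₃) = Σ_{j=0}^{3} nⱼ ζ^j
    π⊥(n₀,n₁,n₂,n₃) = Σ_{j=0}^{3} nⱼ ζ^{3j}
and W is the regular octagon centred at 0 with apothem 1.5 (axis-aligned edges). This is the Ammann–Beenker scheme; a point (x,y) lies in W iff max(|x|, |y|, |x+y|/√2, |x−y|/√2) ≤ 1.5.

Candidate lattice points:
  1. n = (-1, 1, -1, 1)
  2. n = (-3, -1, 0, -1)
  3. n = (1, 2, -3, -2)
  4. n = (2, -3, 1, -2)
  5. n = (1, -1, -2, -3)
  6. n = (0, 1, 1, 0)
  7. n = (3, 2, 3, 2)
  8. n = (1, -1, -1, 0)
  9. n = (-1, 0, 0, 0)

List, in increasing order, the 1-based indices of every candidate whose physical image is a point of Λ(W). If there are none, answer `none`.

5, 6, 9

π⊥(n) = n₀ + n₁ζ³ + n₂ζ⁶ + n₃ζ⁹ where ζ = e^{iπ/4}.
#1 (-1, 1, -1, 1): internal (-1.000000, 2.414214); octagon support 2.414214 vs apothem 1.5 → ∉ W
#2 (-3, -1, 0, -1): internal (-3.000000, -1.414214); octagon support 3.121320 vs apothem 1.5 → ∉ W
#3 (1, 2, -3, -2): internal (-1.828427, 3.000000); octagon support 3.414214 vs apothem 1.5 → ∉ W
#4 (2, -3, 1, -2): internal (2.707107, -4.535534); octagon support 5.121320 vs apothem 1.5 → ∉ W
#5 (1, -1, -2, -3): internal (-0.414214, -0.828427); octagon support 0.878680 vs apothem 1.5 → ∈ W
#6 (0, 1, 1, 0): internal (-0.707107, -0.292893); octagon support 0.707107 vs apothem 1.5 → ∈ W
#7 (3, 2, 3, 2): internal (3.000000, -0.171573); octagon support 3.000000 vs apothem 1.5 → ∉ W
#8 (1, -1, -1, 0): internal (1.707107, 0.292893); octagon support 1.707107 vs apothem 1.5 → ∉ W
#9 (-1, 0, 0, 0): internal (-1.000000, 0.000000); octagon support 1.000000 vs apothem 1.5 → ∈ W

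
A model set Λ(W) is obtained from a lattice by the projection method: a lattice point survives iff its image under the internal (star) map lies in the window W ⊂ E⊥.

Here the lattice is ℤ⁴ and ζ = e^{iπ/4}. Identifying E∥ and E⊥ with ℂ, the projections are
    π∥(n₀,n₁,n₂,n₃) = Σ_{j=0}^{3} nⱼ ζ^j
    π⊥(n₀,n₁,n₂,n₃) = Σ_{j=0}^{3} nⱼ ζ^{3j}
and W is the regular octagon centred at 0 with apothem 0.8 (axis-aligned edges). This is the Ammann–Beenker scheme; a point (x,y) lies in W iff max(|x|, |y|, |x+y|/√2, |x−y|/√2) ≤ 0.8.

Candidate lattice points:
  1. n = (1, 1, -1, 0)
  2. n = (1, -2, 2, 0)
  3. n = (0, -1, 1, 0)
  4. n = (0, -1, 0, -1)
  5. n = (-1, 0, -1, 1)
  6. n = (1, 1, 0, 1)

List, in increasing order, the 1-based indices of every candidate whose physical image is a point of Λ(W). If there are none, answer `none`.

none

With ζ = e^{iπ/4} the internal vectors are ζ^0,ζ^3,ζ^6,ζ^9.
#1 (1, 1, -1, 0): internal (0.292893, 1.707107); octagon support 1.707107 vs apothem 0.8 → ∉ W
#2 (1, -2, 2, 0): internal (2.414214, -3.414214); octagon support 4.121320 vs apothem 0.8 → ∉ W
#3 (0, -1, 1, 0): internal (0.707107, -1.707107); octagon support 1.707107 vs apothem 0.8 → ∉ W
#4 (0, -1, 0, -1): internal (0.000000, -1.414214); octagon support 1.414214 vs apothem 0.8 → ∉ W
#5 (-1, 0, -1, 1): internal (-0.292893, 1.707107); octagon support 1.707107 vs apothem 0.8 → ∉ W
#6 (1, 1, 0, 1): internal (1.000000, 1.414214); octagon support 1.707107 vs apothem 0.8 → ∉ W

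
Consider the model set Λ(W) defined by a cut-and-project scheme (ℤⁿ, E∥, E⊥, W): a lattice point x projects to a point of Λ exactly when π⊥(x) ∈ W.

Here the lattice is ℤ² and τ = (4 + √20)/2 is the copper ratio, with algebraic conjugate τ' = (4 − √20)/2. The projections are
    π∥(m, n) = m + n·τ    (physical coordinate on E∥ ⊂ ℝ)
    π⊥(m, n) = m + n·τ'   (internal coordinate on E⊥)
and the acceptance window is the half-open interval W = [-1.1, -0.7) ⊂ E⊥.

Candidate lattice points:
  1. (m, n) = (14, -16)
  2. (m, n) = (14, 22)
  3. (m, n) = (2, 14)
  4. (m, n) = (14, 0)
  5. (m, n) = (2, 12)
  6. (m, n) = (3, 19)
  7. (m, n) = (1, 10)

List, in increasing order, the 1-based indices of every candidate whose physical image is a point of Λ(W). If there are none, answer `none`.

5

τ' = (4−√20)/2 ≈ -0.236068.
[1] lift (14,-16): star map gives 17.777088; window check -1.1 ≤ 17.777088 < -0.7 is false → out
[2] lift (14,22): star map gives 8.806504; window check -1.1 ≤ 8.806504 < -0.7 is false → out
[3] lift (2,14): star map gives -1.304952; window check -1.1 ≤ -1.304952 < -0.7 is false → out
[4] lift (14,0): star map gives 14.000000; window check -1.1 ≤ 14.000000 < -0.7 is false → out
[5] lift (2,12): star map gives -0.832816; window check -1.1 ≤ -0.832816 < -0.7 is true → IN Λ
[6] lift (3,19): star map gives -1.485292; window check -1.1 ≤ -1.485292 < -0.7 is false → out
[7] lift (1,10): star map gives -1.360680; window check -1.1 ≤ -1.360680 < -0.7 is false → out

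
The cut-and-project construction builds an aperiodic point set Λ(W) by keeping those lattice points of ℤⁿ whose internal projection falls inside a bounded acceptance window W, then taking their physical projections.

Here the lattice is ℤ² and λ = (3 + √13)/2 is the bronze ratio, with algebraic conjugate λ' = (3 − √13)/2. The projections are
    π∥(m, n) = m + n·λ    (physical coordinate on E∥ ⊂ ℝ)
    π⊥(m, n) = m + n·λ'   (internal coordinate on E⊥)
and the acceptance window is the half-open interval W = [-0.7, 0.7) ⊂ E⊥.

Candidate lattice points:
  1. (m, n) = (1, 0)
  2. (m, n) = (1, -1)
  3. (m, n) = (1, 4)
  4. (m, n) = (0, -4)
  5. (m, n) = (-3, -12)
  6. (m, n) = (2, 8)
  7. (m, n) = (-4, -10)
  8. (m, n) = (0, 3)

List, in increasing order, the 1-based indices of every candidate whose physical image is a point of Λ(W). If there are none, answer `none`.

Compute λ' = (3−√13)/2 = -0.30278, so π⊥(m,n) = m -0.30278·n.
#1 (1,0): internal coord 1 + (0)·λ' = +1.00000; +1.00000 ∉ [-0.7, 0.7) → out
#2 (1,-1): internal coord 1 + (-1)·λ' = +1.30278; +1.30278 ∉ [-0.7, 0.7) → out
#3 (1,4): internal coord 1 + (4)·λ' = -0.21110; -0.21110 ∈ [-0.7, 0.7) → IN Λ
#4 (0,-4): internal coord 0 + (-4)·λ' = +1.21110; +1.21110 ∉ [-0.7, 0.7) → out
#5 (-3,-12): internal coord -3 + (-12)·λ' = +0.63331; +0.63331 ∈ [-0.7, 0.7) → IN Λ
#6 (2,8): internal coord 2 + (8)·λ' = -0.42221; -0.42221 ∈ [-0.7, 0.7) → IN Λ
#7 (-4,-10): internal coord -4 + (-10)·λ' = -0.97224; -0.97224 ∉ [-0.7, 0.7) → out
#8 (0,3): internal coord 0 + (3)·λ' = -0.90833; -0.90833 ∉ [-0.7, 0.7) → out

3, 5, 6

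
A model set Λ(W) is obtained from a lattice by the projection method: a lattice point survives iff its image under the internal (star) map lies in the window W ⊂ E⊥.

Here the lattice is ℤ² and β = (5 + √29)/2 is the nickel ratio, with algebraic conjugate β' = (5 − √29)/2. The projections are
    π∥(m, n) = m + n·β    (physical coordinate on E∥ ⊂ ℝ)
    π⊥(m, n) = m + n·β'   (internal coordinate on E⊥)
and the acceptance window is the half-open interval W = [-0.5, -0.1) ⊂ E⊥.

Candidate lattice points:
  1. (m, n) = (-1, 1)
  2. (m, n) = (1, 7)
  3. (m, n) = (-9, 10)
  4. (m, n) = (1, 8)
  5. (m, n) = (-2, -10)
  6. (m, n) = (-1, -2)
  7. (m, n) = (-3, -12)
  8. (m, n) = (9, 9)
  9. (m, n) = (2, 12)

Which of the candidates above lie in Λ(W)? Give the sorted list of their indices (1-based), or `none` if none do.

2, 9

Compute β' = (5−√29)/2 = -0.19258, so π⊥(m,n) = m -0.19258·n.
#1 (-1,1): internal coord -1 + (1)·β' = -1.19258; -1.19258 ∉ [-0.5, -0.1) → out
#2 (1,7): internal coord 1 + (7)·β' = -0.34808; -0.34808 ∈ [-0.5, -0.1) → IN Λ
#3 (-9,10): internal coord -9 + (10)·β' = -10.92582; -10.92582 ∉ [-0.5, -0.1) → out
#4 (1,8): internal coord 1 + (8)·β' = -0.54066; -0.54066 ∉ [-0.5, -0.1) → out
#5 (-2,-10): internal coord -2 + (-10)·β' = -0.07418; -0.07418 ∉ [-0.5, -0.1) → out
#6 (-1,-2): internal coord -1 + (-2)·β' = -0.61484; -0.61484 ∉ [-0.5, -0.1) → out
#7 (-3,-12): internal coord -3 + (-12)·β' = -0.68901; -0.68901 ∉ [-0.5, -0.1) → out
#8 (9,9): internal coord 9 + (9)·β' = +7.26676; +7.26676 ∉ [-0.5, -0.1) → out
#9 (2,12): internal coord 2 + (12)·β' = -0.31099; -0.31099 ∈ [-0.5, -0.1) → IN Λ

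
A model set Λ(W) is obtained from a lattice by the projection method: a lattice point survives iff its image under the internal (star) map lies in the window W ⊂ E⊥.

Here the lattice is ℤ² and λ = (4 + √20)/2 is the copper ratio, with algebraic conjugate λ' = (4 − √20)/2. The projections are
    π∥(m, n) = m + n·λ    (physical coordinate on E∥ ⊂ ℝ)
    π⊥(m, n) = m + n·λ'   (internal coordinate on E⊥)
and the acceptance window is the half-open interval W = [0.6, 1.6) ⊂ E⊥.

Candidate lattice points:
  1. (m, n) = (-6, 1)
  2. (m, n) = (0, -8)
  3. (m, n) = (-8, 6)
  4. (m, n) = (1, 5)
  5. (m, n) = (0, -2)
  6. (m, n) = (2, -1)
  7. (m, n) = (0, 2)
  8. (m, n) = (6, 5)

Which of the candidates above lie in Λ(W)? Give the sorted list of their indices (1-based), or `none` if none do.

Numerically λ ≈ 4.2361 and λ' = −1/λ ≈ -0.2361.
[1] lift (-6,1): star map gives -6.2361; window check 0.6 ≤ -6.2361 < 1.6 is false → out
[2] lift (0,-8): star map gives 1.8885; window check 0.6 ≤ 1.8885 < 1.6 is false → out
[3] lift (-8,6): star map gives -9.4164; window check 0.6 ≤ -9.4164 < 1.6 is false → out
[4] lift (1,5): star map gives -0.1803; window check 0.6 ≤ -0.1803 < 1.6 is false → out
[5] lift (0,-2): star map gives 0.4721; window check 0.6 ≤ 0.4721 < 1.6 is false → out
[6] lift (2,-1): star map gives 2.2361; window check 0.6 ≤ 2.2361 < 1.6 is false → out
[7] lift (0,2): star map gives -0.4721; window check 0.6 ≤ -0.4721 < 1.6 is false → out
[8] lift (6,5): star map gives 4.8197; window check 0.6 ≤ 4.8197 < 1.6 is false → out

none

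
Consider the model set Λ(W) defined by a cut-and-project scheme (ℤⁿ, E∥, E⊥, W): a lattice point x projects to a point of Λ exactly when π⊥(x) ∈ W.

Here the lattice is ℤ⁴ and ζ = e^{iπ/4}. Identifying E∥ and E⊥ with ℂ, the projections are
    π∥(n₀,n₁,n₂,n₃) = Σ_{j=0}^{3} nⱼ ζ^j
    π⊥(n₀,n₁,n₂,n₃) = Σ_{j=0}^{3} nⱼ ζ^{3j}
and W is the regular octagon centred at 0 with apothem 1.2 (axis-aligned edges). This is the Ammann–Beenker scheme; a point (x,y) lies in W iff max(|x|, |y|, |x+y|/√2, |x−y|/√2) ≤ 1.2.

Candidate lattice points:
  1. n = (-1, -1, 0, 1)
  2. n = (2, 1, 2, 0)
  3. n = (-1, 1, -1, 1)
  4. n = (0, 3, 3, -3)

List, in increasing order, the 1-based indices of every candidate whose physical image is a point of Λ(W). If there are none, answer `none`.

1

With ζ = e^{iπ/4} the internal vectors are ζ^0,ζ^3,ζ^6,ζ^9.
#1 (-1, -1, 0, 1): internal (0.414214, 0.000000); octagon support 0.414214 vs apothem 1.2 → ∈ W
#2 (2, 1, 2, 0): internal (1.292893, -1.292893); octagon support 1.828427 vs apothem 1.2 → ∉ W
#3 (-1, 1, -1, 1): internal (-1.000000, 2.414214); octagon support 2.414214 vs apothem 1.2 → ∉ W
#4 (0, 3, 3, -3): internal (-4.242641, -3.000000); octagon support 5.121320 vs apothem 1.2 → ∉ W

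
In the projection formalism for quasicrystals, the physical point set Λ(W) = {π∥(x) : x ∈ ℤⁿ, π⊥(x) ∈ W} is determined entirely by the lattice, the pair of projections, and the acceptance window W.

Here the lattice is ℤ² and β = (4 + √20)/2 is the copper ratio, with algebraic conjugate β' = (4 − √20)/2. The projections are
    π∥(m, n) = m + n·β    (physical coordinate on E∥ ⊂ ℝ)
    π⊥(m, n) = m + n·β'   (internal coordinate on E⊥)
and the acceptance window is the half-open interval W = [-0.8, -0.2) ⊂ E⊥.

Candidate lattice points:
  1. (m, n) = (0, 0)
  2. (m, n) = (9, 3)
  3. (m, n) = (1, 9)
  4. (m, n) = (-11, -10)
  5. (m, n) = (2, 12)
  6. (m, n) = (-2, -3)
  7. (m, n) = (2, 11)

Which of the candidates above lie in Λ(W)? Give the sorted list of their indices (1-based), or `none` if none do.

7

Numerically β ≈ 4.23607 and β' = −1/β ≈ -0.23607.
candidate 1: (m,n)=(0,0) → π∥ = 0+0·β ≈ 0.00000, π⊥ = 0+0·β' ≈ 0.00000 ∉ [-0.8, -0.2) ⇒ out
candidate 2: (m,n)=(9,3) → π∥ = 9+3·β ≈ 21.70820, π⊥ = 9+3·β' ≈ 8.29180 ∉ [-0.8, -0.2) ⇒ out
candidate 3: (m,n)=(1,9) → π∥ = 1+9·β ≈ 39.12461, π⊥ = 1+9·β' ≈ -1.12461 ∉ [-0.8, -0.2) ⇒ out
candidate 4: (m,n)=(-11,-10) → π∥ = -11-10·β ≈ -53.36068, π⊥ = -11-10·β' ≈ -8.63932 ∉ [-0.8, -0.2) ⇒ out
candidate 5: (m,n)=(2,12) → π∥ = 2+12·β ≈ 52.83282, π⊥ = 2+12·β' ≈ -0.83282 ∉ [-0.8, -0.2) ⇒ out
candidate 6: (m,n)=(-2,-3) → π∥ = -2-3·β ≈ -14.70820, π⊥ = -2-3·β' ≈ -1.29180 ∉ [-0.8, -0.2) ⇒ out
candidate 7: (m,n)=(2,11) → π∥ = 2+11·β ≈ 48.59675, π⊥ = 2+11·β' ≈ -0.59675 ∈ [-0.8, -0.2) ⇒ IN Λ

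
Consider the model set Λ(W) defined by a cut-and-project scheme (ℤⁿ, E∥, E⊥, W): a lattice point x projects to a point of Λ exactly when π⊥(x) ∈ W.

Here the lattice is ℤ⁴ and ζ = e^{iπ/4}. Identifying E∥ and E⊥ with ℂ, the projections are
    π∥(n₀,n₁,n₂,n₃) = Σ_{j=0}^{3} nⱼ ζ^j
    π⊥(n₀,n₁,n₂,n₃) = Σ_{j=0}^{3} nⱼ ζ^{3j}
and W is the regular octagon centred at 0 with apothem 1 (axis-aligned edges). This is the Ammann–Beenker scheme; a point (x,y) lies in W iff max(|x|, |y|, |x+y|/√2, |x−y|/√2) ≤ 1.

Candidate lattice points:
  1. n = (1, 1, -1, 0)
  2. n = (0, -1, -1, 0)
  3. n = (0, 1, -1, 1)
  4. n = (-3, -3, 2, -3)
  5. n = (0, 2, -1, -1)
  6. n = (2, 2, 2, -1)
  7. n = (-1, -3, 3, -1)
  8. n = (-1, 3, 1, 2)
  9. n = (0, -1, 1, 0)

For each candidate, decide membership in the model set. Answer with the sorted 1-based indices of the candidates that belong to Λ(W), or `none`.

2

Internal map: ζ^{3j} for j=0..3 gives (1,0), (−√2/2,√2/2), (0,−1), (√2/2,√2/2).
candidate 1: n = (1, 1, -1, 0) → π⊥ ≈ (+0.29289, +1.70711); max(|x|,|y|,|x±y|/√2) = 1.70711 > 1 ⇒ ∉ W
candidate 2: n = (0, -1, -1, 0) → π⊥ ≈ (+0.70711, +0.29289); max(|x|,|y|,|x±y|/√2) = 0.70711 ≤ 1 ⇒ ∈ W
candidate 3: n = (0, 1, -1, 1) → π⊥ ≈ (+0.00000, +2.41421); max(|x|,|y|,|x±y|/√2) = 2.41421 > 1 ⇒ ∉ W
candidate 4: n = (-3, -3, 2, -3) → π⊥ ≈ (-3.00000, -6.24264); max(|x|,|y|,|x±y|/√2) = 6.53553 > 1 ⇒ ∉ W
candidate 5: n = (0, 2, -1, -1) → π⊥ ≈ (-2.12132, +1.70711); max(|x|,|y|,|x±y|/√2) = 2.70711 > 1 ⇒ ∉ W
candidate 6: n = (2, 2, 2, -1) → π⊥ ≈ (-0.12132, -1.29289); max(|x|,|y|,|x±y|/√2) = 1.29289 > 1 ⇒ ∉ W
candidate 7: n = (-1, -3, 3, -1) → π⊥ ≈ (+0.41421, -5.82843); max(|x|,|y|,|x±y|/√2) = 5.82843 > 1 ⇒ ∉ W
candidate 8: n = (-1, 3, 1, 2) → π⊥ ≈ (-1.70711, +2.53553); max(|x|,|y|,|x±y|/√2) = 3.00000 > 1 ⇒ ∉ W
candidate 9: n = (0, -1, 1, 0) → π⊥ ≈ (+0.70711, -1.70711); max(|x|,|y|,|x±y|/√2) = 1.70711 > 1 ⇒ ∉ W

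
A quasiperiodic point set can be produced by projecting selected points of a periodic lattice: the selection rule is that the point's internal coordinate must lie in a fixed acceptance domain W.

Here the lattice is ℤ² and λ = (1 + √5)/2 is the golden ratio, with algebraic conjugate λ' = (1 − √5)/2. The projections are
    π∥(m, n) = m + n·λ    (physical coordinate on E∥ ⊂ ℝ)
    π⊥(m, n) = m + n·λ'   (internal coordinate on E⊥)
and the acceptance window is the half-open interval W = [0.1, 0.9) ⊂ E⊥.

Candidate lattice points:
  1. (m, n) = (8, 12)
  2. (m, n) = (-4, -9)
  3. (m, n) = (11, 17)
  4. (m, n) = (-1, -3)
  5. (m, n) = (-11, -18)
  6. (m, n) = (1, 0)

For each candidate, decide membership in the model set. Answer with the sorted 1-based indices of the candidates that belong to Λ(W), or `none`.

1, 3, 4, 5

Compute λ' = (1−√5)/2 = -0.618034, so π⊥(m,n) = m -0.618034·n.
#1 (8,12): internal coord 8 + (12)·λ' = +0.583592; +0.583592 ∈ [0.1, 0.9) → IN Λ
#2 (-4,-9): internal coord -4 + (-9)·λ' = +1.562306; +1.562306 ∉ [0.1, 0.9) → out
#3 (11,17): internal coord 11 + (17)·λ' = +0.493422; +0.493422 ∈ [0.1, 0.9) → IN Λ
#4 (-1,-3): internal coord -1 + (-3)·λ' = +0.854102; +0.854102 ∈ [0.1, 0.9) → IN Λ
#5 (-11,-18): internal coord -11 + (-18)·λ' = +0.124612; +0.124612 ∈ [0.1, 0.9) → IN Λ
#6 (1,0): internal coord 1 + (0)·λ' = +1.000000; +1.000000 ∉ [0.1, 0.9) → out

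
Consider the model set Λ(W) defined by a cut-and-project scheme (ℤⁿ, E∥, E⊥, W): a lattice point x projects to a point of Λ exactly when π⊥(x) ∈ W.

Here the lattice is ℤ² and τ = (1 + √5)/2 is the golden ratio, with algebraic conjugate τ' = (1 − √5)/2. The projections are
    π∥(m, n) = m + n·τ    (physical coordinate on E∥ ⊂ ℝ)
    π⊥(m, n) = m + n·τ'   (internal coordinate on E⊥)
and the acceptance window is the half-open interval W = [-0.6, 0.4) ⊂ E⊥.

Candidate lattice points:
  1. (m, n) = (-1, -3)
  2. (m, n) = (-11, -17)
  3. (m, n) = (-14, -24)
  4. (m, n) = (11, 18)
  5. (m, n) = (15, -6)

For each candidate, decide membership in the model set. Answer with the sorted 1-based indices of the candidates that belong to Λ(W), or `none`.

2, 4

τ' = (1−√5)/2 ≈ -0.61803.
candidate 1: (m,n)=(-1,-3) → π∥ = -1-3·τ ≈ -5.85410, π⊥ = -1-3·τ' ≈ 0.85410 ∉ [-0.6, 0.4) ⇒ out
candidate 2: (m,n)=(-11,-17) → π∥ = -11-17·τ ≈ -38.50658, π⊥ = -11-17·τ' ≈ -0.49342 ∈ [-0.6, 0.4) ⇒ IN Λ
candidate 3: (m,n)=(-14,-24) → π∥ = -14-24·τ ≈ -52.83282, π⊥ = -14-24·τ' ≈ 0.83282 ∉ [-0.6, 0.4) ⇒ out
candidate 4: (m,n)=(11,18) → π∥ = 11+18·τ ≈ 40.12461, π⊥ = 11+18·τ' ≈ -0.12461 ∈ [-0.6, 0.4) ⇒ IN Λ
candidate 5: (m,n)=(15,-6) → π∥ = 15-6·τ ≈ 5.29180, π⊥ = 15-6·τ' ≈ 18.70820 ∉ [-0.6, 0.4) ⇒ out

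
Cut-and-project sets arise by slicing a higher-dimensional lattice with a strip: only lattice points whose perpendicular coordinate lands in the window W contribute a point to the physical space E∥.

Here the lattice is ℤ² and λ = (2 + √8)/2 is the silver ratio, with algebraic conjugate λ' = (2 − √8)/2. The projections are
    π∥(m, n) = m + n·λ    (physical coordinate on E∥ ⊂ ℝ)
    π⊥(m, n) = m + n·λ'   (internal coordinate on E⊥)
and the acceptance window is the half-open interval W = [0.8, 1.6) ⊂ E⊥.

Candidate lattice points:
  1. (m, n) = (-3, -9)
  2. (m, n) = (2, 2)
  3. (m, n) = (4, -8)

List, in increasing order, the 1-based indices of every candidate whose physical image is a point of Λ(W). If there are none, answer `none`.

2

Numerically λ ≈ 2.4142 and λ' = −1/λ ≈ -0.4142.
[1] lift (-3,-9): star map gives 0.7279; window check 0.8 ≤ 0.7279 < 1.6 is false → out
[2] lift (2,2): star map gives 1.1716; window check 0.8 ≤ 1.1716 < 1.6 is true → IN Λ
[3] lift (4,-8): star map gives 7.3137; window check 0.8 ≤ 7.3137 < 1.6 is false → out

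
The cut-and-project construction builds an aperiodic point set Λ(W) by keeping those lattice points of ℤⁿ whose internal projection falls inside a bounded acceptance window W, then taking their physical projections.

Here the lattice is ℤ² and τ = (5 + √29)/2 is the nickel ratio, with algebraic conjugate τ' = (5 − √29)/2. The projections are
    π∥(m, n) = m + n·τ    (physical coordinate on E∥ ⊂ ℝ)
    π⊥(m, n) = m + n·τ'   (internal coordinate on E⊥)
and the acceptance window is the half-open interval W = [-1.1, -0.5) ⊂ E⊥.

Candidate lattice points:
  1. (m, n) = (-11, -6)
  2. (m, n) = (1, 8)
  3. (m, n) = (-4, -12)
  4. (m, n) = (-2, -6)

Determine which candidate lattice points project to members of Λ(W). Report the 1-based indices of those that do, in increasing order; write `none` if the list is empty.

2, 4

Numerically τ ≈ 5.1926 and τ' = −1/τ ≈ -0.1926.
[1] lift (-11,-6): star map gives -9.8445; window check -1.1 ≤ -9.8445 < -0.5 is false → out
[2] lift (1,8): star map gives -0.5407; window check -1.1 ≤ -0.5407 < -0.5 is true → IN Λ
[3] lift (-4,-12): star map gives -1.6890; window check -1.1 ≤ -1.6890 < -0.5 is false → out
[4] lift (-2,-6): star map gives -0.8445; window check -1.1 ≤ -0.8445 < -0.5 is true → IN Λ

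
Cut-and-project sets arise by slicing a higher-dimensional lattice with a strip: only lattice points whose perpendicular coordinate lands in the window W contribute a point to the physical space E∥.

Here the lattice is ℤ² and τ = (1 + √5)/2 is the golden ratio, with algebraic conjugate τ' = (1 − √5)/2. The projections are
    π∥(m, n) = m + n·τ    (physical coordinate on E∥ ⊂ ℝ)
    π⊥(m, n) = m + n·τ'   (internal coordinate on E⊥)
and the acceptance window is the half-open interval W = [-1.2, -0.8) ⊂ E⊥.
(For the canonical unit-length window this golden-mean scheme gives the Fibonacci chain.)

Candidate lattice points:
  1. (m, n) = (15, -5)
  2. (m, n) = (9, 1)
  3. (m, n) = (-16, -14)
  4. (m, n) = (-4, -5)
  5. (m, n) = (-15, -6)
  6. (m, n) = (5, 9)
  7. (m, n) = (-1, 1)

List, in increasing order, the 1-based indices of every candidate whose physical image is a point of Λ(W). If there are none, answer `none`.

Numerically τ ≈ 1.6180 and τ' = −1/τ ≈ -0.6180.
[1] lift (15,-5): star map gives 18.0902; window check -1.2 ≤ 18.0902 < -0.8 is false → out
[2] lift (9,1): star map gives 8.3820; window check -1.2 ≤ 8.3820 < -0.8 is false → out
[3] lift (-16,-14): star map gives -7.3475; window check -1.2 ≤ -7.3475 < -0.8 is false → out
[4] lift (-4,-5): star map gives -0.9098; window check -1.2 ≤ -0.9098 < -0.8 is true → IN Λ
[5] lift (-15,-6): star map gives -11.2918; window check -1.2 ≤ -11.2918 < -0.8 is false → out
[6] lift (5,9): star map gives -0.5623; window check -1.2 ≤ -0.5623 < -0.8 is false → out
[7] lift (-1,1): star map gives -1.6180; window check -1.2 ≤ -1.6180 < -0.8 is false → out

4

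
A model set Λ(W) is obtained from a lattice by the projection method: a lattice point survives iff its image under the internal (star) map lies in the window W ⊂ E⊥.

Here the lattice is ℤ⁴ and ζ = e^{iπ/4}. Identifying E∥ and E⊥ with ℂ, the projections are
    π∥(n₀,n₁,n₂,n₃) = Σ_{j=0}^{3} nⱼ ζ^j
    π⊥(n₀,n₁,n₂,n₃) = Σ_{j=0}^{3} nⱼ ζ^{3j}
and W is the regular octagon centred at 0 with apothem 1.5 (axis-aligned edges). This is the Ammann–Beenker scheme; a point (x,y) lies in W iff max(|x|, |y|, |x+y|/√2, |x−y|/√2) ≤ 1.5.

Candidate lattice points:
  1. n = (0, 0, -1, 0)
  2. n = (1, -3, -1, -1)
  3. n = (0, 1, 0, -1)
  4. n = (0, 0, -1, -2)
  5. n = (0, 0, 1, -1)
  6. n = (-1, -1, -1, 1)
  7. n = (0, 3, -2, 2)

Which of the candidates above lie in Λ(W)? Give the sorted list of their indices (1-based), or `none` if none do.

1, 3, 4, 6

π⊥(n) = n₀ + n₁ζ³ + n₂ζ⁶ + n₃ζ⁹ where ζ = e^{iπ/4}.
#1 (0, 0, -1, 0): internal (0.000000, 1.000000); octagon support 1.000000 vs apothem 1.5 → ∈ W
#2 (1, -3, -1, -1): internal (2.414214, -1.828427); octagon support 3.000000 vs apothem 1.5 → ∉ W
#3 (0, 1, 0, -1): internal (-1.414214, 0.000000); octagon support 1.414214 vs apothem 1.5 → ∈ W
#4 (0, 0, -1, -2): internal (-1.414214, -0.414214); octagon support 1.414214 vs apothem 1.5 → ∈ W
#5 (0, 0, 1, -1): internal (-0.707107, -1.707107); octagon support 1.707107 vs apothem 1.5 → ∉ W
#6 (-1, -1, -1, 1): internal (0.414214, 1.000000); octagon support 1.000000 vs apothem 1.5 → ∈ W
#7 (0, 3, -2, 2): internal (-0.707107, 5.535534); octagon support 5.535534 vs apothem 1.5 → ∉ W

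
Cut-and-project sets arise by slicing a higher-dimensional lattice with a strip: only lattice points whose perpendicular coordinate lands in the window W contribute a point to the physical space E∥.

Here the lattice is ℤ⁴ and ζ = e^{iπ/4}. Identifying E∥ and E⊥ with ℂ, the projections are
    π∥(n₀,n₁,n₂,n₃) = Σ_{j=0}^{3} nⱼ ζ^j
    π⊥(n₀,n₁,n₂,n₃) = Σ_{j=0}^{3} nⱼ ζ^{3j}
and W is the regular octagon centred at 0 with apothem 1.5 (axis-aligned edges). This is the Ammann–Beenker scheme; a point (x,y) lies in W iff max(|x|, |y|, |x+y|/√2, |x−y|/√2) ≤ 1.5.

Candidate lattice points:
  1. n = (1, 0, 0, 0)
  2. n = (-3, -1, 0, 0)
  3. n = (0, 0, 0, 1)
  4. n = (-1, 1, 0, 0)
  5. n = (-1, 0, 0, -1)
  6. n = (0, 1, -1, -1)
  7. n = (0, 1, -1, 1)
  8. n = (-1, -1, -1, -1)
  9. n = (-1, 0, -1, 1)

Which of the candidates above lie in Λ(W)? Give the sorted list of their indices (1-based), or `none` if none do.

π⊥(n) = n₀ + n₁ζ³ + n₂ζ⁶ + n₃ζ⁹ where ζ = e^{iπ/4}.
candidate 1: n = (1, 0, 0, 0) → π⊥ ≈ (+1.000000, +0.000000); max(|x|,|y|,|x±y|/√2) = 1.000000 ≤ 1.5 ⇒ ∈ W
candidate 2: n = (-3, -1, 0, 0) → π⊥ ≈ (-2.292893, -0.707107); max(|x|,|y|,|x±y|/√2) = 2.292893 > 1.5 ⇒ ∉ W
candidate 3: n = (0, 0, 0, 1) → π⊥ ≈ (+0.707107, +0.707107); max(|x|,|y|,|x±y|/√2) = 1.000000 ≤ 1.5 ⇒ ∈ W
candidate 4: n = (-1, 1, 0, 0) → π⊥ ≈ (-1.707107, +0.707107); max(|x|,|y|,|x±y|/√2) = 1.707107 > 1.5 ⇒ ∉ W
candidate 5: n = (-1, 0, 0, -1) → π⊥ ≈ (-1.707107, -0.707107); max(|x|,|y|,|x±y|/√2) = 1.707107 > 1.5 ⇒ ∉ W
candidate 6: n = (0, 1, -1, -1) → π⊥ ≈ (-1.414214, +1.000000); max(|x|,|y|,|x±y|/√2) = 1.707107 > 1.5 ⇒ ∉ W
candidate 7: n = (0, 1, -1, 1) → π⊥ ≈ (+0.000000, +2.414214); max(|x|,|y|,|x±y|/√2) = 2.414214 > 1.5 ⇒ ∉ W
candidate 8: n = (-1, -1, -1, -1) → π⊥ ≈ (-1.000000, -0.414214); max(|x|,|y|,|x±y|/√2) = 1.000000 ≤ 1.5 ⇒ ∈ W
candidate 9: n = (-1, 0, -1, 1) → π⊥ ≈ (-0.292893, +1.707107); max(|x|,|y|,|x±y|/√2) = 1.707107 > 1.5 ⇒ ∉ W

1, 3, 8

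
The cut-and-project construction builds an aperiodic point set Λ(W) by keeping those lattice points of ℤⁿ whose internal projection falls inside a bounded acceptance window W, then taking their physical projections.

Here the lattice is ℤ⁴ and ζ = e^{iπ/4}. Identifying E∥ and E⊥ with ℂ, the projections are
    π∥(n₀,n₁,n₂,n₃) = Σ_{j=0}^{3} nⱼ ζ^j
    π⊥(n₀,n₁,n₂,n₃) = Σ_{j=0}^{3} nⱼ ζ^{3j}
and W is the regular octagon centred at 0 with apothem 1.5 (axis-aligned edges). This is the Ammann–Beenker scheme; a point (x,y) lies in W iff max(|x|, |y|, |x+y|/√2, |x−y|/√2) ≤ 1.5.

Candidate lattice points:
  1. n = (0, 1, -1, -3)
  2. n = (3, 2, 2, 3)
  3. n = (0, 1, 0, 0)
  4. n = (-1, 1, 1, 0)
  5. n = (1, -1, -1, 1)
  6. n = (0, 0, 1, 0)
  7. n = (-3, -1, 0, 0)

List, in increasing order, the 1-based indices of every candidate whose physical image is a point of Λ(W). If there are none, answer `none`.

3, 6

Internal map: ζ^{3j} for j=0..3 gives (1,0), (−√2/2,√2/2), (0,−1), (√2/2,√2/2).
#1 (0, 1, -1, -3): internal (-2.828427, -0.414214); octagon support 2.828427 vs apothem 1.5 → ∉ W
#2 (3, 2, 2, 3): internal (3.707107, 1.535534); octagon support 3.707107 vs apothem 1.5 → ∉ W
#3 (0, 1, 0, 0): internal (-0.707107, 0.707107); octagon support 1.000000 vs apothem 1.5 → ∈ W
#4 (-1, 1, 1, 0): internal (-1.707107, -0.292893); octagon support 1.707107 vs apothem 1.5 → ∉ W
#5 (1, -1, -1, 1): internal (2.414214, 1.000000); octagon support 2.414214 vs apothem 1.5 → ∉ W
#6 (0, 0, 1, 0): internal (0.000000, -1.000000); octagon support 1.000000 vs apothem 1.5 → ∈ W
#7 (-3, -1, 0, 0): internal (-2.292893, -0.707107); octagon support 2.292893 vs apothem 1.5 → ∉ W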